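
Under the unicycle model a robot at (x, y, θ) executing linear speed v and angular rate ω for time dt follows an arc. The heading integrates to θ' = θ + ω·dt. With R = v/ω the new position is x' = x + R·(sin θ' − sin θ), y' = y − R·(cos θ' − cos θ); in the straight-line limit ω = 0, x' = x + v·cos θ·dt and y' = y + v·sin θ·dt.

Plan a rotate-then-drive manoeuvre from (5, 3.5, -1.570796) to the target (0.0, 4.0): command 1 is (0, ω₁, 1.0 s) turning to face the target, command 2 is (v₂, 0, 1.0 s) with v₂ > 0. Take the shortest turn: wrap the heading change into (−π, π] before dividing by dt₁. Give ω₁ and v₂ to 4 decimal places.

heading to target = atan2(4−3.5, 0−5) = 3.0419
Δθ = wrap(3.0419 − -1.5708) = -1.6705; ω₁ = Δθ/dt₁ = -1.6705
distance = √((0−5)² + (4−3.5)²) = 5.0249; v₂ = distance/dt₂ = 5.0249

ω₁ = -1.6705, v₂ = 5.0249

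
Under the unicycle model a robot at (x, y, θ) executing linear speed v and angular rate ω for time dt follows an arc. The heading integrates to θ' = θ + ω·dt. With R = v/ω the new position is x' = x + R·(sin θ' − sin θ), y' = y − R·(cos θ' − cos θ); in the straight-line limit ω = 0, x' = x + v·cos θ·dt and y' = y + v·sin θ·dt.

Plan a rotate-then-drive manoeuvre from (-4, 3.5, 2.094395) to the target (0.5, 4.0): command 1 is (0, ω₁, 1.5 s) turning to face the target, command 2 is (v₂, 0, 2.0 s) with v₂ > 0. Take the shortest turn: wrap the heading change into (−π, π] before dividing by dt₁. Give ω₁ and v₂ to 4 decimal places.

ω₁ = -1.3225, v₂ = 2.2638

heading to target = atan2(4−3.5, 0.5−-4) = 0.1107
Δθ = wrap(0.1107 − 2.0944) = -1.9837; ω₁ = Δθ/dt₁ = -1.3225
distance = √((0.5−-4)² + (4−3.5)²) = 4.5277; v₂ = distance/dt₂ = 2.2638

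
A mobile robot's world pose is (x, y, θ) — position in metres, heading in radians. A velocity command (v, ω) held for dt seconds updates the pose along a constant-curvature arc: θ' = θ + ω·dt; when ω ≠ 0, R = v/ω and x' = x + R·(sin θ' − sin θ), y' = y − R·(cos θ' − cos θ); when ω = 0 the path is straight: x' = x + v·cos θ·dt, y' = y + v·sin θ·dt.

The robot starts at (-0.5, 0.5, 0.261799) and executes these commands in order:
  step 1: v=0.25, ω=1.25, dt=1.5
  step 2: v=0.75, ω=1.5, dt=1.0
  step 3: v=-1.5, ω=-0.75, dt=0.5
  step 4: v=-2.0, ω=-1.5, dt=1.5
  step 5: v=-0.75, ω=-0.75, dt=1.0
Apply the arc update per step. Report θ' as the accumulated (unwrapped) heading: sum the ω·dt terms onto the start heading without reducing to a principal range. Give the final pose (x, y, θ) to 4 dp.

(0.3693, -1.2683, 0.2618)

step 1: θ'=2.1368 (R=0.2000) → pose (-0.3830, 0.8004, 2.1368)
step 2: θ'=3.6368 (R=0.5000) → pose (-1.0426, 0.9722, 3.6368)
step 3: θ'=3.2618 (R=2.0000) → pose (-0.3320, 1.1981, 3.2618)
step 4: θ'=1.0118 (R=1.3333) → pose (0.9583, -0.8328, 1.0118)
step 5: θ'=0.2618 (R=1.0000) → pose (0.3693, -1.2683, 0.2618)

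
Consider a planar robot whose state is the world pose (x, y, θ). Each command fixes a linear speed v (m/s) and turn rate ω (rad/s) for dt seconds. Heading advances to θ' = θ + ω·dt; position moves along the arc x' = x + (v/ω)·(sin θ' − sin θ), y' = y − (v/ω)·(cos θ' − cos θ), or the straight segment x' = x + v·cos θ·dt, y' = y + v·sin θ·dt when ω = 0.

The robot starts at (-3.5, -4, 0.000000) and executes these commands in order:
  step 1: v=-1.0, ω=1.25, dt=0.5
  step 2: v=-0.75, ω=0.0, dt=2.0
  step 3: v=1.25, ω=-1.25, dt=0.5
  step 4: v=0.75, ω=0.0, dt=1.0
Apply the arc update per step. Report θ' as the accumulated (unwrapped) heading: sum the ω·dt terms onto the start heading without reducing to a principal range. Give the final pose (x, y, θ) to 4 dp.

(-3.8494, -4.8398, 0.0000)

step 1: θ'=0.6250 (R=-0.8000) → pose (-3.9681, -4.1512, 0.6250)
step 2: θ'=0.6250 (straight) → pose (-5.1845, -5.0289, 0.6250)
step 3: θ'=0.0000 (R=-1.0000) → pose (-4.5994, -4.8398, 0.0000)
step 4: θ'=0.0000 (straight) → pose (-3.8494, -4.8398, 0.0000)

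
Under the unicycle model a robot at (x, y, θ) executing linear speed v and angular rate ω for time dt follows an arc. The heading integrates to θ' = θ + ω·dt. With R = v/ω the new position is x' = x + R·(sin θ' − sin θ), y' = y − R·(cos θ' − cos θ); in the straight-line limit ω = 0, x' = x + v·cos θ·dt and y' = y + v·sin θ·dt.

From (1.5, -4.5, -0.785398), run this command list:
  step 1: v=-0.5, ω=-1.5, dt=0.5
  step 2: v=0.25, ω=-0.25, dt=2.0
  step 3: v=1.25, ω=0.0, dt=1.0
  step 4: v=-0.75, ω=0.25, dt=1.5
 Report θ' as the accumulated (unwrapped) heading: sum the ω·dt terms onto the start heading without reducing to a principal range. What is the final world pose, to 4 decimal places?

step 1: θ'=-1.5354 (R=0.3333) → pose (1.4026, -4.2761, -1.5354)
step 2: θ'=-2.0354 (R=-1.0000) → pose (1.2972, -4.7596, -2.0354)
step 3: θ'=-2.0354 (straight) → pose (0.7371, -5.8771, -2.0354)
step 4: θ'=-1.6604 (R=-3.0000) → pose (1.0431, -4.8013, -1.6604)

(1.0431, -4.8013, -1.6604)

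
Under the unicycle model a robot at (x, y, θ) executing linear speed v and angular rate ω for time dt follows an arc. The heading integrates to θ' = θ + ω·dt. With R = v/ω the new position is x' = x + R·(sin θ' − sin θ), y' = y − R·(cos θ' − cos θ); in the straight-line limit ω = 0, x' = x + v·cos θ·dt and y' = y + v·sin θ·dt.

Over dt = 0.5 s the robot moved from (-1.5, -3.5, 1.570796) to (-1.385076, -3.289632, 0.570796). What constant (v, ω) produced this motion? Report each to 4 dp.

Δθ = 0.570796 − 1.570796 = -1.000000
ω = Δθ/dt = -1.000000/0.5 = -2.0000
R = −Δy/(cos θ' − cos θ) = -0.2500
v = R·ω = -0.2500·-2.0000 = 0.5000

v = 0.5000, ω = -2.0000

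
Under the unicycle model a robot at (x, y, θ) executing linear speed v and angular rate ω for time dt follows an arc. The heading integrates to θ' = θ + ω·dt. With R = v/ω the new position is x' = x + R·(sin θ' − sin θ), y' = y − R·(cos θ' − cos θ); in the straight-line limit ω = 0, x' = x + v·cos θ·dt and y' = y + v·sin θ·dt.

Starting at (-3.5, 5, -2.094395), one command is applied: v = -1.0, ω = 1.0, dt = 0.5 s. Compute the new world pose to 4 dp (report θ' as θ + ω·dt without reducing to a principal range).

θ' = -2.0944 + 1.0·0.5 = -1.5944
R = v/ω = -1.0/1.0 = -1.0000
x' = -3.5 + -1.0000·(sin -1.5944 − sin -2.0944) = -3.3663
y' = 5 − -1.0000·(cos -1.5944 − cos -2.0944) = 5.4764

(-3.3663, 5.4764, -1.5944)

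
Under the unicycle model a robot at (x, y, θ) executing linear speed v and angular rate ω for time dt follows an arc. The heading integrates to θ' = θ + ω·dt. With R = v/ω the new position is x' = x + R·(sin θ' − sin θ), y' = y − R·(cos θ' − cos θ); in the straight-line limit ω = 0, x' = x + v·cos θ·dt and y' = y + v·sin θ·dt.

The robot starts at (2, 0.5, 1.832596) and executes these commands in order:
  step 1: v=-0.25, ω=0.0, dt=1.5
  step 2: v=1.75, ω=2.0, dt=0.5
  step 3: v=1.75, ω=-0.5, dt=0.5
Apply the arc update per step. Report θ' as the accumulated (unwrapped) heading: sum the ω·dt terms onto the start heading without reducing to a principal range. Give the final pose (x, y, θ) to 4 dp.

(0.7261, 1.1119, 2.5826)

step 1: θ'=1.8326 (straight) → pose (2.0971, 0.1378, 1.8326)
step 2: θ'=2.8326 (R=0.8750) → pose (1.5180, 0.7449, 2.8326)
step 3: θ'=2.5826 (R=-3.5000) → pose (0.7261, 1.1119, 2.5826)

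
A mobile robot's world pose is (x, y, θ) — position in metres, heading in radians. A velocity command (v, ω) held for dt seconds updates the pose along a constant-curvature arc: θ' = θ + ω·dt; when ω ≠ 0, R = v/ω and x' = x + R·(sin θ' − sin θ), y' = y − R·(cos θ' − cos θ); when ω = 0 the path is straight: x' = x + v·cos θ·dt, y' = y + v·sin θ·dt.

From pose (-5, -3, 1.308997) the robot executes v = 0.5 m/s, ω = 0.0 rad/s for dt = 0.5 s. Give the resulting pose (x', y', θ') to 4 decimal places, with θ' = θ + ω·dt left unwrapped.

θ' = 1.3090 + 0.0·0.5 = 1.3090
ω = 0 → straight: x' = -5 + 0.5·cos(1.3090)·0.5 = -4.9353
y' = -3 + 0.5·sin(1.3090)·0.5 = -2.7585

(-4.9353, -2.7585, 1.3090)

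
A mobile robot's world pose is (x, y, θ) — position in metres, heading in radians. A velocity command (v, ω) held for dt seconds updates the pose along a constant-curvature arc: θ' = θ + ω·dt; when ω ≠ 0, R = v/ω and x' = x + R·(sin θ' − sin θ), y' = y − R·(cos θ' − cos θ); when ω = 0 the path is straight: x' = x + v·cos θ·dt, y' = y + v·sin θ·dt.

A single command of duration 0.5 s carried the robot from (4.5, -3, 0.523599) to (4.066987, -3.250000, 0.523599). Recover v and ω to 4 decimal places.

Δθ = 0.523599 − 0.523599 = 0.000000
ω = Δθ/dt = 0.000000/0.5 = 0.0000
ω = 0 → v = (Δx·cos θ + Δy·sin θ)/dt = -1.0000

v = -1.0000, ω = 0.0000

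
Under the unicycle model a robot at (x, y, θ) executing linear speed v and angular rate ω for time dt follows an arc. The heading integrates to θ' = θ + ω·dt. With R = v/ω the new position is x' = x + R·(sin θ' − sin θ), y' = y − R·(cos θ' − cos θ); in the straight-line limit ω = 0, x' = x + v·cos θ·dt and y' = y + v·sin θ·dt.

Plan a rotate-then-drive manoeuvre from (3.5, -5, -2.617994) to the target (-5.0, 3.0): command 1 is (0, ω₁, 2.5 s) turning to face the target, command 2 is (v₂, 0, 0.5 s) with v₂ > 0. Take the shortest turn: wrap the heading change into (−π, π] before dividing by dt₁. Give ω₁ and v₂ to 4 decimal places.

heading to target = atan2(3−-5, -5−3.5) = 2.3865
Δθ = wrap(2.3865 − -2.6180) = -1.2787; ω₁ = Δθ/dt₁ = -0.5115
distance = √((-5−3.5)² + (3−-5)²) = 11.6726; v₂ = distance/dt₂ = 23.3452

ω₁ = -0.5115, v₂ = 23.3452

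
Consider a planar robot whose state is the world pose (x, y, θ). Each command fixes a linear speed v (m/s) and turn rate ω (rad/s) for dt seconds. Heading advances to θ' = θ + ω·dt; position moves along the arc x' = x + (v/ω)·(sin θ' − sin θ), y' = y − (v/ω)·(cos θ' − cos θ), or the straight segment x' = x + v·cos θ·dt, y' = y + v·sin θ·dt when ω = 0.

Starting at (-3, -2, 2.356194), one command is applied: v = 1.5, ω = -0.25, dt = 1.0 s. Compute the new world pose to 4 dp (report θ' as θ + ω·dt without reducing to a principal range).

θ' = 2.3562 + -0.25·1.0 = 2.1062
R = v/ω = 1.5/-0.25 = -6.0000
x' = -3 + -6.0000·(sin 2.1062 − sin 2.3562) = -3.9178
y' = -2 − -6.0000·(cos 2.1062 − cos 2.3562) = -0.8185

(-3.9178, -0.8185, 2.1062)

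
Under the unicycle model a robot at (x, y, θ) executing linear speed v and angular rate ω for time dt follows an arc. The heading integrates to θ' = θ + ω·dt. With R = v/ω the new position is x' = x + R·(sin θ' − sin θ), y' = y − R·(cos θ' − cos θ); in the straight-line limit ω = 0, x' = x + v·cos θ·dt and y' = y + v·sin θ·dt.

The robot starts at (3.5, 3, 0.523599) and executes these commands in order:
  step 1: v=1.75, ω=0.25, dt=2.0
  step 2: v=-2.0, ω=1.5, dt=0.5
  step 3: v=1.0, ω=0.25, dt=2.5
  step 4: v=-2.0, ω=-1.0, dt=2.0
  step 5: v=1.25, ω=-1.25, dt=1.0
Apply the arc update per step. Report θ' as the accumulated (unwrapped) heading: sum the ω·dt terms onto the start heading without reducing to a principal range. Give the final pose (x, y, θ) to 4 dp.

step 1: θ'=1.0236 (R=7.0000) → pose (5.9779, 5.4201, 1.0236)
step 2: θ'=1.7736 (R=-1.3333) → pose (5.8105, 4.4578, 1.7736)
step 3: θ'=2.3986 (R=4.0000) → pose (4.5985, 6.5979, 2.3986)
step 4: θ'=0.3986 (R=2.0000) → pose (4.0218, 3.2818, 0.3986)
step 5: θ'=-0.8514 (R=-1.0000) → pose (5.1621, 3.0192, -0.8514)

(5.1621, 3.0192, -0.8514)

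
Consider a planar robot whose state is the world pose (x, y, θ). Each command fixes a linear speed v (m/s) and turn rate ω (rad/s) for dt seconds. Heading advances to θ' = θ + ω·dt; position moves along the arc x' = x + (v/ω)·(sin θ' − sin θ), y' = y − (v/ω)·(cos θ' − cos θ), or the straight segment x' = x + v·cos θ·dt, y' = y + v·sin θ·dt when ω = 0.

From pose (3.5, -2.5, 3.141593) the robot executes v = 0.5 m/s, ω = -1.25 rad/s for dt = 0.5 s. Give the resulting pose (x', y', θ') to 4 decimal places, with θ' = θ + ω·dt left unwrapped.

(3.2660, -2.4244, 2.5166)

θ' = 3.1416 + -1.25·0.5 = 2.5166
R = v/ω = 0.5/-1.25 = -0.4000
x' = 3.5 + -0.4000·(sin 2.5166 − sin 3.1416) = 3.2660
y' = -2.5 − -0.4000·(cos 2.5166 − cos 3.1416) = -2.4244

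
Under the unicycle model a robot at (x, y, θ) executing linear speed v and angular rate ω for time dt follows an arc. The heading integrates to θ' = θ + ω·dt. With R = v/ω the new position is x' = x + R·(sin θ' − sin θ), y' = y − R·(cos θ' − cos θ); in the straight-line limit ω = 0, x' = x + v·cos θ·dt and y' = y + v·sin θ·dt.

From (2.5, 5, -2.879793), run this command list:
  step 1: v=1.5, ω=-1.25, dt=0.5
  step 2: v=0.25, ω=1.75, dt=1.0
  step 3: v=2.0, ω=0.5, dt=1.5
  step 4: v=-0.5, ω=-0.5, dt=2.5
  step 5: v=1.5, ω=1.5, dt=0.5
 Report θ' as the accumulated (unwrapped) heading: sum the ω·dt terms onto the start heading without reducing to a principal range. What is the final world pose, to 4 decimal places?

(1.9744, 2.5234, -1.5048)

step 1: θ'=-3.5048 (R=-1.2000) → pose (1.7631, 5.0374, -3.5048)
step 2: θ'=-1.7548 (R=0.1429) → pose (1.5719, 4.9300, -1.7548)
step 3: θ'=-1.0048 (R=4.0000) → pose (2.1282, 2.0531, -1.0048)
step 4: θ'=-2.2548 (R=1.0000) → pose (2.1972, 3.2213, -2.2548)
step 5: θ'=-1.5048 (R=1.0000) → pose (1.9744, 2.5234, -1.5048)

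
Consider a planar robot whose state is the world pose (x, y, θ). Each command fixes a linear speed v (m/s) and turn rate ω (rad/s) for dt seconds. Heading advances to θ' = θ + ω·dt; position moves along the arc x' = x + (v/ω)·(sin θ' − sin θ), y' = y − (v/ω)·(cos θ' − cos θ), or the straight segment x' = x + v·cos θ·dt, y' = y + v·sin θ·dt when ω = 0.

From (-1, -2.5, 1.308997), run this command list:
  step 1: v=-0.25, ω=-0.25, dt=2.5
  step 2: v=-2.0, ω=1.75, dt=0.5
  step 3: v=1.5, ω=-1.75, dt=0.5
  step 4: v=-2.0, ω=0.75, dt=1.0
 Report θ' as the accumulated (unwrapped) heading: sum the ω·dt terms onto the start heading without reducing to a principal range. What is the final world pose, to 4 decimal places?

(-2.3959, -4.9375, 1.4340)

step 1: θ'=0.6840 (R=1.0000) → pose (-1.3340, -3.0162, 0.6840)
step 2: θ'=1.5590 (R=-1.1429) → pose (-1.7546, -3.8885, 1.5590)
step 3: θ'=0.6840 (R=-0.8571) → pose (-1.4392, -3.2343, 0.6840)
step 4: θ'=1.4340 (R=-2.6667) → pose (-2.3959, -4.9375, 1.4340)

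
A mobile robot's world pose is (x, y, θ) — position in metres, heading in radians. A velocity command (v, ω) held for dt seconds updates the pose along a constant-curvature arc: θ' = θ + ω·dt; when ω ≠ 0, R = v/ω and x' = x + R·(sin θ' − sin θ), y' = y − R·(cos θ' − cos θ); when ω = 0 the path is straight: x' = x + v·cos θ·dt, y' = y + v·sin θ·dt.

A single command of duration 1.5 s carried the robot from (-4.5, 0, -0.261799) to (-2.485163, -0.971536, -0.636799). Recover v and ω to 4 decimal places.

v = 1.5000, ω = -0.2500

Δθ = -0.636799 − -0.261799 = -0.375000
ω = Δθ/dt = -0.375000/1.5 = -0.2500
R = Δx/(sin θ' − sin θ) = -6.0000
v = R·ω = -6.0000·-0.2500 = 1.5000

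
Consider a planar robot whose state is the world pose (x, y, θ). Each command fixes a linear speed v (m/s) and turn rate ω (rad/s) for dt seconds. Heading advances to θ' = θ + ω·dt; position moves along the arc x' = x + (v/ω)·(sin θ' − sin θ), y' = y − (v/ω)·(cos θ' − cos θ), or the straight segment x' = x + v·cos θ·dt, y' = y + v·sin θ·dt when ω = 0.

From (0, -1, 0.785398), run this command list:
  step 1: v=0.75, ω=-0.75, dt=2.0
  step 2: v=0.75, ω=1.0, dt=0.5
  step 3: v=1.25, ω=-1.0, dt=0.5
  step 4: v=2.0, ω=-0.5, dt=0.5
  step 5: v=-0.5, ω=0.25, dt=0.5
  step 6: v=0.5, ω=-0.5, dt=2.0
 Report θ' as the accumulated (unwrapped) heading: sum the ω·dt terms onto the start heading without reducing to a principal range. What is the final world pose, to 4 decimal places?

(2.9780, -2.8749, -1.8396)

step 1: θ'=-0.7146 (R=-1.0000) → pose (1.3624, -0.9518, -0.7146)
step 2: θ'=-0.2146 (R=0.7500) → pose (1.6942, -1.1180, -0.2146)
step 3: θ'=-0.7146 (R=-1.2500) → pose (2.2471, -1.3952, -0.7146)
step 4: θ'=-0.9646 (R=-4.0000) → pose (2.9132, -2.1376, -0.9646)
step 5: θ'=-0.8396 (R=-2.0000) → pose (2.7583, -1.9416, -0.8396)
step 6: θ'=-1.8396 (R=-1.0000) → pose (2.9780, -2.8749, -1.8396)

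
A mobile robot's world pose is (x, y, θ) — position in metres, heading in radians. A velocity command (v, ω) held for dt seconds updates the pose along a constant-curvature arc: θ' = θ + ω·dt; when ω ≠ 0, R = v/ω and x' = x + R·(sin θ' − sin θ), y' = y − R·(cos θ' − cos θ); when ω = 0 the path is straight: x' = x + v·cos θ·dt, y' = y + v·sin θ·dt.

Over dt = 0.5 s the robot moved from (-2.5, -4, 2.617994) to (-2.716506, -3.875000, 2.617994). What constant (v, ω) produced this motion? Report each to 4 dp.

v = 0.5000, ω = 0.0000

Δθ = 2.617994 − 2.617994 = 0.000000
ω = Δθ/dt = 0.000000/0.5 = 0.0000
ω = 0 → v = (Δx·cos θ + Δy·sin θ)/dt = 0.5000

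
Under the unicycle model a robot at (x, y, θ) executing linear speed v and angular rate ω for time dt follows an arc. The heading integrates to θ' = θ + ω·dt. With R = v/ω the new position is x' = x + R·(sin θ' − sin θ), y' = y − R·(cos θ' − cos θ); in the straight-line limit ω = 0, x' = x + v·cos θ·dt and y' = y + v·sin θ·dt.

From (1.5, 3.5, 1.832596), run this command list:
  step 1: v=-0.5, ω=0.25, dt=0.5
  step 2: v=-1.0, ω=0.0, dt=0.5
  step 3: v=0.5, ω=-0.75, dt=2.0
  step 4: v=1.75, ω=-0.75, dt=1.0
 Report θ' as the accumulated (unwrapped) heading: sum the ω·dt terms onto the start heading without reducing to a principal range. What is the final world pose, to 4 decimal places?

(3.7946, 3.7907, -0.2924)

step 1: θ'=1.9576 (R=-2.0000) → pose (1.5796, 3.2632, 1.9576)
step 2: θ'=1.9576 (straight) → pose (1.7682, 2.8001, 1.9576)
step 3: θ'=0.4576 (R=-0.6667) → pose (2.0911, 3.6497, 0.4576)
step 4: θ'=-0.2924 (R=-2.3333) → pose (3.7946, 3.7907, -0.2924)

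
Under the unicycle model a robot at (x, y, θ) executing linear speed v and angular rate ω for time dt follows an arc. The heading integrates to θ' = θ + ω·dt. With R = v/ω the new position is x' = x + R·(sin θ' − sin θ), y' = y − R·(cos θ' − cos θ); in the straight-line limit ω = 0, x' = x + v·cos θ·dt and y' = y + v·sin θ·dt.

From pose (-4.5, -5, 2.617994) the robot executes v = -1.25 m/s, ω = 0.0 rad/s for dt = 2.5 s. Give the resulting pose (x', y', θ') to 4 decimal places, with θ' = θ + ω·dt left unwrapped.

(-1.7937, -6.5625, 2.6180)

θ' = 2.6180 + 0.0·2.5 = 2.6180
ω = 0 → straight: x' = -4.5 + -1.25·cos(2.6180)·2.5 = -1.7937
y' = -5 + -1.25·sin(2.6180)·2.5 = -6.5625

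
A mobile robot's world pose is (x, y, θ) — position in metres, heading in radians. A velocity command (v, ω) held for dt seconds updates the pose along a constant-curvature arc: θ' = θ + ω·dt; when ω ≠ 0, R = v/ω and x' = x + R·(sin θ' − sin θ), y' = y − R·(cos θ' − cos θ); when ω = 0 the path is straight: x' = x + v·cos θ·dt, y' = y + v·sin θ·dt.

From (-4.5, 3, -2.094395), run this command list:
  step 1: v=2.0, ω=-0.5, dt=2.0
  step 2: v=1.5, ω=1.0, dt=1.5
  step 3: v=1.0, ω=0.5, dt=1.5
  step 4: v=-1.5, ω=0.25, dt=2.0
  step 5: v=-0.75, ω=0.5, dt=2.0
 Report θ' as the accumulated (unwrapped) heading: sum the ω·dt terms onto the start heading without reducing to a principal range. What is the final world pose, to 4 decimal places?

(-12.5804, -0.3944, 0.6556)

step 1: θ'=-3.0944 (R=-4.0000) → pose (-7.7754, 1.0045, -3.0944)
step 2: θ'=-1.5944 (R=1.5000) → pose (-9.2042, -0.4585, -1.5944)
step 3: θ'=-0.8444 (R=2.0000) → pose (-8.6999, -1.8340, -0.8444)
step 4: θ'=-0.3444 (R=-6.0000) → pose (-11.1595, -0.1715, -0.3444)
step 5: θ'=0.6556 (R=-1.5000) → pose (-12.5804, -0.3944, 0.6556)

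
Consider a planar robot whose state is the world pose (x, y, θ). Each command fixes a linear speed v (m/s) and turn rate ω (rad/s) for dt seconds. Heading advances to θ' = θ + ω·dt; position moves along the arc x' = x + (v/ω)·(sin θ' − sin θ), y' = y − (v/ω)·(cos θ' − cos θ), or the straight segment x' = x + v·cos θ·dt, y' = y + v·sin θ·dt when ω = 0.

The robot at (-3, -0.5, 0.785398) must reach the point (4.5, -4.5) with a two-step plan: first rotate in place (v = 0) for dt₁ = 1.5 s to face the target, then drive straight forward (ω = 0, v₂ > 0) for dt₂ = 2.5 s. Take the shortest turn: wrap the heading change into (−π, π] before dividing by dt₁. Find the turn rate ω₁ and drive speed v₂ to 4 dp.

heading to target = atan2(-4.5−-0.5, 4.5−-3) = -0.4900
Δθ = wrap(-0.4900 − 0.7854) = -1.2754; ω₁ = Δθ/dt₁ = -0.8502
distance = √((4.5−-3)² + (-4.5−-0.5)²) = 8.5000; v₂ = distance/dt₂ = 3.4000

ω₁ = -0.8502, v₂ = 3.4000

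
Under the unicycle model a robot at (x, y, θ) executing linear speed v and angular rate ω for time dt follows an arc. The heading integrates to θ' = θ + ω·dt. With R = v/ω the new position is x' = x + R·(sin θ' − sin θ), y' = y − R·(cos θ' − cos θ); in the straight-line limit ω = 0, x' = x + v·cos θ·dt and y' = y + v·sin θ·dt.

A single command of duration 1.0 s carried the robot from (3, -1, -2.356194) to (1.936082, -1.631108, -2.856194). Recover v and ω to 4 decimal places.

Δθ = -2.856194 − -2.356194 = -0.500000
ω = Δθ/dt = -0.500000/1.0 = -0.5000
R = Δx/(sin θ' − sin θ) = -2.5000
v = R·ω = -2.5000·-0.5000 = 1.2500

v = 1.2500, ω = -0.5000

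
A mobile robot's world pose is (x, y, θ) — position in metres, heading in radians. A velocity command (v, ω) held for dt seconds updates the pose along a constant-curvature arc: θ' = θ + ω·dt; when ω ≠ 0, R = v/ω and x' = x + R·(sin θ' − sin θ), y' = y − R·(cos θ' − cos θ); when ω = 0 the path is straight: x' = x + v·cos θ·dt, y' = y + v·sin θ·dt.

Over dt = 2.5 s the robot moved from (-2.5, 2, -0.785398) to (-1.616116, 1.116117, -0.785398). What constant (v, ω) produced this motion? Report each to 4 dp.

Δθ = -0.785398 − -0.785398 = 0.000000
ω = Δθ/dt = 0.000000/2.5 = 0.0000
ω = 0 → v = (Δx·cos θ + Δy·sin θ)/dt = 0.5000

v = 0.5000, ω = 0.0000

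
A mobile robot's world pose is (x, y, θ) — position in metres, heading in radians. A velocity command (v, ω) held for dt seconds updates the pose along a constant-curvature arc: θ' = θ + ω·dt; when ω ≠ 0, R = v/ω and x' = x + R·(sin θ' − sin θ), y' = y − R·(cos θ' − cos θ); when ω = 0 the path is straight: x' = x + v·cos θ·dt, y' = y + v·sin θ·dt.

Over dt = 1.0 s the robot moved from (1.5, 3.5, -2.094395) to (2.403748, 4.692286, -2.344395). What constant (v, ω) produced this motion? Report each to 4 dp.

Δθ = -2.344395 − -2.094395 = -0.250000
ω = Δθ/dt = -0.250000/1.0 = -0.2500
R = −Δy/(cos θ' − cos θ) = 6.0000
v = R·ω = 6.0000·-0.2500 = -1.5000

v = -1.5000, ω = -0.2500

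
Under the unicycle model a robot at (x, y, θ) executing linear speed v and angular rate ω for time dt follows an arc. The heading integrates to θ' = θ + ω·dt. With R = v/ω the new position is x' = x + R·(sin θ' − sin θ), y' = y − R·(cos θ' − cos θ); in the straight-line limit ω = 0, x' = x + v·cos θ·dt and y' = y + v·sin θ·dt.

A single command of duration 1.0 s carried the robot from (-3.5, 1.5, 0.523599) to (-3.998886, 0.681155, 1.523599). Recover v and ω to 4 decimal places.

v = -1.0000, ω = 1.0000

Δθ = 1.523599 − 0.523599 = 1.000000
ω = Δθ/dt = 1.000000/1.0 = 1.0000
R = −Δy/(cos θ' − cos θ) = -1.0000
v = R·ω = -1.0000·1.0000 = -1.0000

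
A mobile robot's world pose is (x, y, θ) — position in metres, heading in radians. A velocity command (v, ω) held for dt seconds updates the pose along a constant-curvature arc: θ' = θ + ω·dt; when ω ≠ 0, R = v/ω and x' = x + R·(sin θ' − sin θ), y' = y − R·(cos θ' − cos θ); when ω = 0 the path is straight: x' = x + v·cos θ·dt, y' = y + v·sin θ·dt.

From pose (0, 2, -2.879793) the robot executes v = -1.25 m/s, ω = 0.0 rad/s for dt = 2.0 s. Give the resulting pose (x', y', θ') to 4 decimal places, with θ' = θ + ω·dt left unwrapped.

(2.4148, 2.6470, -2.8798)

θ' = -2.8798 + 0.0·2.0 = -2.8798
ω = 0 → straight: x' = 0 + -1.25·cos(-2.8798)·2.0 = 2.4148
y' = 2 + -1.25·sin(-2.8798)·2.0 = 2.6470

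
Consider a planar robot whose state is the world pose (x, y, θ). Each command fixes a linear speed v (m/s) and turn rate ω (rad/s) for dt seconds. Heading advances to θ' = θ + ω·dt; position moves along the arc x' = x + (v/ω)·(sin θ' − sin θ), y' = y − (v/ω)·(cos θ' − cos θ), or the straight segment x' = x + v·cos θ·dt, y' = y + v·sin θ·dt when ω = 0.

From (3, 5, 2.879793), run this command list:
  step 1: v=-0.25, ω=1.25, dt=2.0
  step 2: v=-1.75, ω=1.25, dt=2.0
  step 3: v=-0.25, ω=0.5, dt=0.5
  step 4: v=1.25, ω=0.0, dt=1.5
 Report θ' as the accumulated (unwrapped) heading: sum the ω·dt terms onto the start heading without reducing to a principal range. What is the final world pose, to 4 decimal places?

(0.2178, 6.0952, 8.1298)

step 1: θ'=5.3798 (R=-0.2000) → pose (3.2089, 5.3170, 5.3798)
step 2: θ'=7.8798 (R=-1.4000) → pose (0.7097, 4.4143, 7.8798)
step 3: θ'=8.1298 (R=-0.5000) → pose (0.7284, 4.2911, 8.1298)
step 4: θ'=8.1298 (straight) → pose (0.2178, 6.0952, 8.1298)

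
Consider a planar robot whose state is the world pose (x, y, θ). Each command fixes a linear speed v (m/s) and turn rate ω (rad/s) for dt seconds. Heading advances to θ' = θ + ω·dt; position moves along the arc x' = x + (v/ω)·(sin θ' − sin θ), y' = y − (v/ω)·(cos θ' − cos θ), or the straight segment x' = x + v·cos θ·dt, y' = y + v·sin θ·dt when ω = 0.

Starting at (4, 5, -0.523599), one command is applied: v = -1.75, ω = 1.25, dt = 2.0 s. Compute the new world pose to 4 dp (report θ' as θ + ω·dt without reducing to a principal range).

θ' = -0.5236 + 1.25·2.0 = 1.9764
R = v/ω = -1.75/1.25 = -1.4000
x' = 4 + -1.4000·(sin 1.9764 − sin -0.5236) = 2.0136
y' = 5 − -1.4000·(cos 1.9764 − cos -0.5236) = 3.2352

(2.0136, 3.2352, 1.9764)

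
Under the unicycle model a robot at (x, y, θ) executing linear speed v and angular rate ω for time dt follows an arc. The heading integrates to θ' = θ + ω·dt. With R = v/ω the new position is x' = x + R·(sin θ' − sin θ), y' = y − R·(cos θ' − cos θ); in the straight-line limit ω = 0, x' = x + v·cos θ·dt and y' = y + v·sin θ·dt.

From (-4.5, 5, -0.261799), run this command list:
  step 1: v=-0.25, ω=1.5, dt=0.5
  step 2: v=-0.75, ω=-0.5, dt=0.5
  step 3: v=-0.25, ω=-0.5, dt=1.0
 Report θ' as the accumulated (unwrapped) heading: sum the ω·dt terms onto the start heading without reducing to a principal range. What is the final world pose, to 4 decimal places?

step 1: θ'=0.4882 (R=-0.1667) → pose (-4.6213, 4.9862, 0.4882)
step 2: θ'=0.2382 (R=1.5000) → pose (-4.9709, 4.8533, 0.2382)
step 3: θ'=-0.2618 (R=0.5000) → pose (-5.2183, 4.8562, -0.2618)

(-5.2183, 4.8562, -0.2618)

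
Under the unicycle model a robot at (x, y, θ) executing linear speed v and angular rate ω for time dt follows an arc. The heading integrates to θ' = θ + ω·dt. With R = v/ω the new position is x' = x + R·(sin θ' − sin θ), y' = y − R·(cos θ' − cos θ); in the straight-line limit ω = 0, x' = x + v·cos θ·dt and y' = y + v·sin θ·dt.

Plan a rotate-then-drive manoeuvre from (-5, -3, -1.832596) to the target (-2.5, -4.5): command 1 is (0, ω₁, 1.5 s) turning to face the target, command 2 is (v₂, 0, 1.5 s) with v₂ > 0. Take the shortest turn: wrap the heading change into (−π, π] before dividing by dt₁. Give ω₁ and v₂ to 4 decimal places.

heading to target = atan2(-4.5−-3, -2.5−-5) = -0.5404
Δθ = wrap(-0.5404 − -1.8326) = 1.2922; ω₁ = Δθ/dt₁ = 0.8615
distance = √((-2.5−-5)² + (-4.5−-3)²) = 2.9155; v₂ = distance/dt₂ = 1.9437

ω₁ = 0.8615, v₂ = 1.9437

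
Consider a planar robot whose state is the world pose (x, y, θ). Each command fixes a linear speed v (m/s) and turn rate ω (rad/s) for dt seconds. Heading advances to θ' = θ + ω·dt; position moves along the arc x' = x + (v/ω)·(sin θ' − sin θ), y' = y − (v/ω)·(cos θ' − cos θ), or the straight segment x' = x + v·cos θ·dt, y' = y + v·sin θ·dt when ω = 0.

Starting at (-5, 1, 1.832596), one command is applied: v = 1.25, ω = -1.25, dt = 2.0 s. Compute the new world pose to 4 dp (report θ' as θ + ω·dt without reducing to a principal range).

(-3.4151, 2.0443, -0.6674)

θ' = 1.8326 + -1.25·2.0 = -0.6674
R = v/ω = 1.25/-1.25 = -1.0000
x' = -5 + -1.0000·(sin -0.6674 − sin 1.8326) = -3.4151
y' = 1 − -1.0000·(cos -0.6674 − cos 1.8326) = 2.0443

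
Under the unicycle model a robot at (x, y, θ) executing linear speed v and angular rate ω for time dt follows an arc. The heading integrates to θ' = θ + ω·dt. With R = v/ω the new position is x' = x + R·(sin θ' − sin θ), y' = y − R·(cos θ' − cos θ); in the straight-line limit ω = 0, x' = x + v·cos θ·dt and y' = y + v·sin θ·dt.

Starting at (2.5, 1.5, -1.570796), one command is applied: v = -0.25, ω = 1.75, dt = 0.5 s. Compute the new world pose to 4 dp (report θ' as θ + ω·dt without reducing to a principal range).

θ' = -1.5708 + 1.75·0.5 = -0.6958
R = v/ω = -0.25/1.75 = -0.1429
x' = 2.5 + -0.1429·(sin -0.6958 − sin -1.5708) = 2.4487
y' = 1.5 − -0.1429·(cos -0.6958 − cos -1.5708) = 1.6096

(2.4487, 1.6096, -0.6958)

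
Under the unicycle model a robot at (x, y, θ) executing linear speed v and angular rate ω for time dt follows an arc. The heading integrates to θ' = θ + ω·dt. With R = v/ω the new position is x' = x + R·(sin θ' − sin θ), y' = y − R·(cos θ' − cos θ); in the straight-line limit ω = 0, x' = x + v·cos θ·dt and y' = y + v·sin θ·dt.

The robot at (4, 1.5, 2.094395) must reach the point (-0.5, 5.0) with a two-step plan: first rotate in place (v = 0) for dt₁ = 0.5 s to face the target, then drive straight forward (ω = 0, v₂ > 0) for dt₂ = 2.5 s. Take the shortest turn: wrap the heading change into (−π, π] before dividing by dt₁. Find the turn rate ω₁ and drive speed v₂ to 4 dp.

ω₁ = 0.7723, v₂ = 2.2804

heading to target = atan2(5−1.5, -0.5−4) = 2.4805
Δθ = wrap(2.4805 − 2.0944) = 0.3862; ω₁ = Δθ/dt₁ = 0.7723
distance = √((-0.5−4)² + (5−1.5)²) = 5.7009; v₂ = distance/dt₂ = 2.2804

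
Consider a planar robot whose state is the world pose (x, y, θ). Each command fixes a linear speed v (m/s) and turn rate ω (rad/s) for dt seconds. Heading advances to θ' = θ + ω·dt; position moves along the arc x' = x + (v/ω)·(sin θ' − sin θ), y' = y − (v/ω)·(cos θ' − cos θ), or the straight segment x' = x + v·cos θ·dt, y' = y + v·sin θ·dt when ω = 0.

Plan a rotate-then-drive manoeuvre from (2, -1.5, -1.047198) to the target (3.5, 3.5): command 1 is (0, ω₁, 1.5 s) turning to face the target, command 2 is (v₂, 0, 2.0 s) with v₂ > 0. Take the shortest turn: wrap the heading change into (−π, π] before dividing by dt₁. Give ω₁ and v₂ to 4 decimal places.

heading to target = atan2(3.5−-1.5, 3.5−2) = 1.2793
Δθ = wrap(1.2793 − -1.0472) = 2.3265; ω₁ = Δθ/dt₁ = 1.5510
distance = √((3.5−2)² + (3.5−-1.5)²) = 5.2202; v₂ = distance/dt₂ = 2.6101

ω₁ = 1.5510, v₂ = 2.6101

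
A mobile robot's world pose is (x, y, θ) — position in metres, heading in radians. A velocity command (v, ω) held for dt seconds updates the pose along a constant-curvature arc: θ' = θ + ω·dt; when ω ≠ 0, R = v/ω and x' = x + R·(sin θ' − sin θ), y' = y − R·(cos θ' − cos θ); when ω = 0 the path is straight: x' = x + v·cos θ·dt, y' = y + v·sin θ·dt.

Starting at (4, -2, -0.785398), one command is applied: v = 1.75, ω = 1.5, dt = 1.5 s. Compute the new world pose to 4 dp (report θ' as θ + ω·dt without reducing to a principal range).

θ' = -0.7854 + 1.5·1.5 = 1.4646
R = v/ω = 1.75/1.5 = 1.1667
x' = 4 + 1.1667·(sin 1.4646 − sin -0.7854) = 5.9851
y' = -2 − 1.1667·(cos 1.4646 − cos -0.7854) = -1.2987

(5.9851, -1.2987, 1.4646)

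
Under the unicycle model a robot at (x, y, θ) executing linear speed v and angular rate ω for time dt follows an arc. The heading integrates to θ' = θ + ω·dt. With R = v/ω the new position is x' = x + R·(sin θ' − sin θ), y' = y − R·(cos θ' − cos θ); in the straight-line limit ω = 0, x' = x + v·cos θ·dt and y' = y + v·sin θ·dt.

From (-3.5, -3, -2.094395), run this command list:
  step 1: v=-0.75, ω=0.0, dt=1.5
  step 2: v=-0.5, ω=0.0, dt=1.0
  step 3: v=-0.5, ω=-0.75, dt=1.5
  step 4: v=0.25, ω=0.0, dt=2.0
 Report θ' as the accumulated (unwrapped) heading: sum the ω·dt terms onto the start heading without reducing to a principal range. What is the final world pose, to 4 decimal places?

step 1: θ'=-2.0944 (straight) → pose (-2.9375, -2.0257, -2.0944)
step 2: θ'=-2.0944 (straight) → pose (-2.6875, -1.5927, -2.0944)
step 3: θ'=-3.2194 (R=0.6667) → pose (-2.0583, -1.2614, -3.2194)
step 4: θ'=-3.2194 (straight) → pose (-2.5568, -1.2225, -3.2194)

(-2.5568, -1.2225, -3.2194)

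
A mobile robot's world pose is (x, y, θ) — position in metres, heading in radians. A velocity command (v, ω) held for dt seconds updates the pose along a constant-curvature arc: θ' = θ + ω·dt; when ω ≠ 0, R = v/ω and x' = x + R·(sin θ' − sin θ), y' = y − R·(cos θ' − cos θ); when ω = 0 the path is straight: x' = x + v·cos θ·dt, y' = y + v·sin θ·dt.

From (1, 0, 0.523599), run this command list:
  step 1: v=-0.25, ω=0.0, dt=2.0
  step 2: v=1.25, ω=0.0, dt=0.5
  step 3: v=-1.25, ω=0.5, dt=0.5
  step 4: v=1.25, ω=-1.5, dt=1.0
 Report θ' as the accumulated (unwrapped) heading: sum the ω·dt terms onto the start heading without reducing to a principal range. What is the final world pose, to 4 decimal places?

step 1: θ'=0.5236 (straight) → pose (0.5670, -0.2500, 0.5236)
step 2: θ'=0.5236 (straight) → pose (1.1083, 0.0625, 0.5236)
step 3: θ'=0.7736 (R=-2.5000) → pose (0.6115, -0.3141, 0.7736)
step 4: θ'=-0.7264 (R=-0.8333) → pose (1.7472, -0.2873, -0.7264)

(1.7472, -0.2873, -0.7264)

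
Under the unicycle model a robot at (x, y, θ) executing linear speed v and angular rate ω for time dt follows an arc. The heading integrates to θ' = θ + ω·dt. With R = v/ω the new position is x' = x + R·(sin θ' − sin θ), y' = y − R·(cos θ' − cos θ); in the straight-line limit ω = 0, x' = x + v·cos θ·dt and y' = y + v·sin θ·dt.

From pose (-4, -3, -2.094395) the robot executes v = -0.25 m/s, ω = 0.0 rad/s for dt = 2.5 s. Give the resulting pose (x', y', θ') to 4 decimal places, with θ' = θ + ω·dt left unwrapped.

(-3.6875, -2.4587, -2.0944)

θ' = -2.0944 + 0.0·2.5 = -2.0944
ω = 0 → straight: x' = -4 + -0.25·cos(-2.0944)·2.5 = -3.6875
y' = -3 + -0.25·sin(-2.0944)·2.5 = -2.4587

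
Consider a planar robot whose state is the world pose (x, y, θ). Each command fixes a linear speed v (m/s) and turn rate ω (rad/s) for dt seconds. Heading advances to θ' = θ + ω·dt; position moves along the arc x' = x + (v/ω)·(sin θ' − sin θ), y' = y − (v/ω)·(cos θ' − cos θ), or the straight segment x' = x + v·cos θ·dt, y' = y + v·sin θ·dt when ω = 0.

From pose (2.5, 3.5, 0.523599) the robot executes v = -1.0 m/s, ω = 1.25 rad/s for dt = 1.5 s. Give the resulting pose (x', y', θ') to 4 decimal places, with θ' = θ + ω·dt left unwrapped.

θ' = 0.5236 + 1.25·1.5 = 2.3986
R = v/ω = -1.0/1.25 = -0.8000
x' = 2.5 + -0.8000·(sin 2.3986 − sin 0.5236) = 2.3588
y' = 3.5 − -0.8000·(cos 2.3986 − cos 0.5236) = 2.2180

(2.3588, 2.2180, 2.3986)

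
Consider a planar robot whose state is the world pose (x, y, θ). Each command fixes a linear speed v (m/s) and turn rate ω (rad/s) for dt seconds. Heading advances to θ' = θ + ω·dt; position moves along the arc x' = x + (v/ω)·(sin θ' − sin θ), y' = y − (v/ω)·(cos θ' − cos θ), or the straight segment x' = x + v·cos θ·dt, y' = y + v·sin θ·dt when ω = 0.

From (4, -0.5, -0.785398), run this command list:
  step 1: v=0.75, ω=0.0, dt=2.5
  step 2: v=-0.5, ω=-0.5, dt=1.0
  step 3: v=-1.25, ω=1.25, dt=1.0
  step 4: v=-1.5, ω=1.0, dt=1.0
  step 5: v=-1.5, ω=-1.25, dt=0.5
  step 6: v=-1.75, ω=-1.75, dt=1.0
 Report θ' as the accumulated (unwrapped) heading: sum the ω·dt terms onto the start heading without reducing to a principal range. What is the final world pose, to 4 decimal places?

(0.9567, -0.9915, -1.4104)

step 1: θ'=-0.7854 (straight) → pose (5.3258, -1.8258, -0.7854)
step 2: θ'=-1.2854 (R=1.0000) → pose (5.0734, -1.4003, -1.2854)
step 3: θ'=-0.0354 (R=-1.0000) → pose (4.1492, -0.6824, -0.0354)
step 4: θ'=0.9646 (R=-1.5000) → pose (2.8634, -1.3269, 0.9646)
step 5: θ'=0.3396 (R=1.2000) → pose (2.2770, -1.7746, 0.3396)
step 6: θ'=-1.4104 (R=1.0000) → pose (0.9567, -0.9915, -1.4104)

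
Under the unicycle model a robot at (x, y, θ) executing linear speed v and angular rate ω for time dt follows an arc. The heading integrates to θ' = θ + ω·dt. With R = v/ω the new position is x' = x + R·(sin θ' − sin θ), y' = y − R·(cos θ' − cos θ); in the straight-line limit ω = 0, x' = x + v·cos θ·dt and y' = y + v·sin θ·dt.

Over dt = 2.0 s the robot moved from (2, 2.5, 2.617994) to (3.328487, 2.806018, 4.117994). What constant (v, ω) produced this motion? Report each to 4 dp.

Δθ = 4.117994 − 2.617994 = 1.500000
ω = Δθ/dt = 1.500000/2.0 = 0.7500
R = Δx/(sin θ' − sin θ) = -1.0000
v = R·ω = -1.0000·0.7500 = -0.7500

v = -0.7500, ω = 0.7500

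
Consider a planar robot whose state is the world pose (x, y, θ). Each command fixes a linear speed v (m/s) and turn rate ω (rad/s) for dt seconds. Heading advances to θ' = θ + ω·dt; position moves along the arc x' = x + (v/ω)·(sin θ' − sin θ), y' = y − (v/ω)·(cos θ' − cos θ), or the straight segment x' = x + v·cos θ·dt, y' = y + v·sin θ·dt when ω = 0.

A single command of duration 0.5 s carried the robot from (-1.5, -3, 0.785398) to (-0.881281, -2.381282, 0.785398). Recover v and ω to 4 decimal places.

Δθ = 0.785398 − 0.785398 = 0.000000
ω = Δθ/dt = 0.000000/0.5 = 0.0000
ω = 0 → v = (Δx·cos θ + Δy·sin θ)/dt = 1.7500

v = 1.7500, ω = 0.0000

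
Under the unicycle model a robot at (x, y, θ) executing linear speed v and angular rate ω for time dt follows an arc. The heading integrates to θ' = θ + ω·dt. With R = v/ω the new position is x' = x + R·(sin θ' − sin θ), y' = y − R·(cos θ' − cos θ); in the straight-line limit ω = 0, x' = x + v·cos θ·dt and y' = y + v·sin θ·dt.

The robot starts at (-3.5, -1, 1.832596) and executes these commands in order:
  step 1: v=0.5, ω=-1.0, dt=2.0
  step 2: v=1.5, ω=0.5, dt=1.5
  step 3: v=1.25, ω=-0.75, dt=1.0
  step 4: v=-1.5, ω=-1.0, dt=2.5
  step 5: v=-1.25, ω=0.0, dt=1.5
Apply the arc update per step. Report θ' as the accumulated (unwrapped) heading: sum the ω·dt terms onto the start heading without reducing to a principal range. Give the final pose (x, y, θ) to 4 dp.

(1.6445, 3.9967, -2.6674)

step 1: θ'=-0.1674 (R=-0.5000) → pose (-2.9337, -0.3776, -0.1674)
step 2: θ'=0.5826 (R=3.0000) → pose (-0.7833, 0.0754, 0.5826)
step 3: θ'=-0.1674 (R=-1.6667) → pose (0.4114, 0.3270, -0.1674)
step 4: θ'=-2.6674 (R=1.5000) → pose (-0.0236, 3.1405, -2.6674)
step 5: θ'=-2.6674 (straight) → pose (1.6445, 3.9967, -2.6674)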